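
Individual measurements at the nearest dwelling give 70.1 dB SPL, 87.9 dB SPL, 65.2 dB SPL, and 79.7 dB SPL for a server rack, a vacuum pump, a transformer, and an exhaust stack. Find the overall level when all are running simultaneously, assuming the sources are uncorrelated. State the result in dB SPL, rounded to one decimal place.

Incoherent sources combine by intensity addition: L_total = 10·log₁₀(Σ 10^(L_i/10)).
Σ 10^(L/10) = 10^(70.1/10) + 10^(87.9/10) + 10^(65.2/10) + 10^(79.7/10) = 7.235e+08.
L_total = 10·log₁₀(7.235e+08) = 88.59 dB SPL.

88.6 dB SPL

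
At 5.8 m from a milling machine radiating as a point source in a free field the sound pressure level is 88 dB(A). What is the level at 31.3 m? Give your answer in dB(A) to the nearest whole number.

Spherical spreading from a point source gives a 20·log₁₀(r₂/r₁) drop.
L₂ = 88 − 20·log₁₀(31.3/5.8) = 88 − 14.642 = 73.36 dB(A).

73 dB(A)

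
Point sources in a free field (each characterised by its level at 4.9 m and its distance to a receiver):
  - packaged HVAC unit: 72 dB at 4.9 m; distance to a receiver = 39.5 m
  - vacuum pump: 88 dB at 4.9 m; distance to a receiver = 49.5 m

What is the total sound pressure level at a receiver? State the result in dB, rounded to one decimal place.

Propagate each source to the receiver with L = L_ref − 20·log₁₀(r/r_ref), then add intensities.
packaged HVAC unit: 72 − 20·log₁₀(39.5/4.9) = 72 − 18.13 = 53.87 dB.
vacuum pump: 88 − 20·log₁₀(49.5/4.9) = 88 − 20.09 = 67.91 dB.
Σ 10^(L/10) = 6.427e+06 → L_total = 10·log₁₀(6.427e+06) = 68.08 dB.

68.1 dB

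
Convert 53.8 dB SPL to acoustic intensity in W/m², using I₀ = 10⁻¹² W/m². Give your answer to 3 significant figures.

I/I₀ = 10^(53.8/10) = 2.399e+05, so I = 2.399e+05 × 10⁻¹² W/m².

2.40e-07 W/m²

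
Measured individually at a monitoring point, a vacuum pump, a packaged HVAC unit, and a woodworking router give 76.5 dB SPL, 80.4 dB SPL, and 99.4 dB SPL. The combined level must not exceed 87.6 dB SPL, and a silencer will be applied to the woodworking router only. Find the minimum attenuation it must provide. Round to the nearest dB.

13 dB

The untreated sources together contribute 10^(76.5/10) + 10^(80.4/10) = 1.543e+08, i.e. 81.88 dB SPL.
The limit corresponds to 10^(87.6/10) = 5.754e+08; subtracting the fixed part leaves 4.211e+08 for the woodworking router, i.e. 86.24 dB SPL.
So the woodworking router must be reduced from 99.4 to 86.24 dB SPL: IL = 13.16 dB.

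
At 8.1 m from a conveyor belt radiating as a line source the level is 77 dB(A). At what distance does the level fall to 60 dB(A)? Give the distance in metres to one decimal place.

406.0 m

For a line source L₁ − L₂ = 10·log₁₀(r₂/r₁), so r₂ = r₁·10^((L₁−L₂)/10).
r₂ = 8.1·10^((77−60)/10) = 8.1·10^(17.0/10) = 405.96 m.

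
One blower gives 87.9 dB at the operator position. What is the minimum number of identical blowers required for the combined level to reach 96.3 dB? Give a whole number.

7

Need L₁ + 10·log₁₀ N ≥ 96.3, i.e. log₁₀ N ≥ 0.84.
N ≥ 10^(8.4/10) = 6.918, so N = 7.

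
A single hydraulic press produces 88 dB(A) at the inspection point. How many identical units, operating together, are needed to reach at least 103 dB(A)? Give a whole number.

N identical sources give L₁ + 10·log₁₀ N, so require 10·log₁₀ N ≥ 103 − 88 = 15.0 dB.
N ≥ 10^(15.0/10) = 31.623, so N = 32.

32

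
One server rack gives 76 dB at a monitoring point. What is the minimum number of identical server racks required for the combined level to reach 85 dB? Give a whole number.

The shortfall is 85 − 76 = 9.0 dB, and N units add 10·log₁₀ N, so need 10·log₁₀ N ≥ 9.0.
N ≥ 10^(9.0/10) = 7.943, so N = 8.

8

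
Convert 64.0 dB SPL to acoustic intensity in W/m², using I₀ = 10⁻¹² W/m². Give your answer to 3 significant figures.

I = I₀·10^(L/10) = 10⁻¹² × 10^(64.0/10) = 10^(-5.600).

2.51e-06 W/m²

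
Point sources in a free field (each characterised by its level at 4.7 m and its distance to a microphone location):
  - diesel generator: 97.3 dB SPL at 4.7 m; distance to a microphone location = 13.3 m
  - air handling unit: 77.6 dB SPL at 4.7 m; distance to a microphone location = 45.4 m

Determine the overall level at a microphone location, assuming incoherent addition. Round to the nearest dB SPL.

Apply inverse-square spreading to bring every level to the receiver, then sum 10^(L/10).
diesel generator: 97.3 − 20·log₁₀(13.3/4.7) = 97.3 − 9.04 = 88.26 dB SPL.
air handling unit: 77.6 − 20·log₁₀(45.4/4.7) = 77.6 − 19.70 = 57.90 dB SPL.
Σ 10^(L/10) = 6.713e+08 → L_total = 10·log₁₀(6.713e+08) = 88.27 dB SPL.

88 dB SPL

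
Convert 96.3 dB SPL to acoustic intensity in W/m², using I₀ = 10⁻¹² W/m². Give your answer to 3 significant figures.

0.00427 W/m²

I/I₀ = 10^(96.3/10) = 4.266e+09, so I = 4.266e+09 × 10⁻¹² W/m².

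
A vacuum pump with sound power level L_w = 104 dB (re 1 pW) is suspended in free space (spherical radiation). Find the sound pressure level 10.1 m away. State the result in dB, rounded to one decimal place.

72.9 dB

The power spreads over a sphere of area 4π·r², so L_p = L_w − 10·log₁₀(4π·r²).
4π·r² = 1282 m², 10·log₁₀ of that is 31.079 dB.
L_p = 104 − 31.079 = 72.92 dB.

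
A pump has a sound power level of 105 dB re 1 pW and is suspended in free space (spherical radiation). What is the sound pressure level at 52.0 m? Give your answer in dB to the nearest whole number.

Free-field spherical radiation: L_p = L_w − 10·log₁₀(4π·r²), r = 52.0 m.
4π·r² = 3.398e+04 m², 10·log₁₀ of that is 45.312 dB.
L_p = 105 − 45.312 = 59.69 dB.

60 dB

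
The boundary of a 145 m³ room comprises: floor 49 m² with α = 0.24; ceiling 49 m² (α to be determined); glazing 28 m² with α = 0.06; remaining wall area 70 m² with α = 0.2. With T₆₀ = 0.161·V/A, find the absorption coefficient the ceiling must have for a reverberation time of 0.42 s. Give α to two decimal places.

From T₆₀ = 0.161·V/A, the target T₆₀ = 0.42 s needs A = 0.161·145/0.42 = 55.58 m².
Absorption from the other surfaces = 49·0.24 + 28·0.06 + 70·0.2 = 27.44 m², so the ceiling must supply 28.14 m² over 49 m².
α = 28.14/49 = 0.574.

0.57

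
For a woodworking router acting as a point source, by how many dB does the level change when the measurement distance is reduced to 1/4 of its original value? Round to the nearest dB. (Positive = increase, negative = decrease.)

With spherical spreading the level changes by −20·log₁₀(r₂/r₁).
ΔL = −20·log₁₀(0.25) = +12.04 dB.

+12 dB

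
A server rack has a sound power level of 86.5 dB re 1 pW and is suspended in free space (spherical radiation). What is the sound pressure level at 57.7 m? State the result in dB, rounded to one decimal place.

The power spreads over a sphere of area 4π·r², so L_p = L_w − 10·log₁₀(4π·r²).
4π·r² = 4.184e+04 m², 10·log₁₀ of that is 46.216 dB.
L_p = 86.5 − 46.216 = 40.28 dB.

40.3 dB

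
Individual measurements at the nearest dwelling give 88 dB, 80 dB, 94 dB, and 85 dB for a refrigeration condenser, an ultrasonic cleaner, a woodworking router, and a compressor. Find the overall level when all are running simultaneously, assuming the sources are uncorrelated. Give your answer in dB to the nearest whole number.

96 dB

Incoherent sources combine by intensity addition: L_total = 10·log₁₀(Σ 10^(L_i/10)).
Σ 10^(L/10) = 10^(88/10) + 10^(80/10) + 10^(94/10) + 10^(85/10) = 3.559e+09.
L_total = 10·log₁₀(3.559e+09) = 95.51 dB.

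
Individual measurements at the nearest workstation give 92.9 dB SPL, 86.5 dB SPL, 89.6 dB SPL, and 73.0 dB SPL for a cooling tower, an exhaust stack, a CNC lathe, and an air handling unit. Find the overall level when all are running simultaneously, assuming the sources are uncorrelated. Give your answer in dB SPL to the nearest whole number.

95 dB SPL

Incoherent sources combine by intensity addition: L_total = 10·log₁₀(Σ 10^(L_i/10)).
Σ 10^(L/10) = 10^(92.9/10) + 10^(86.5/10) + 10^(89.6/10) + 10^(73.0/10) = 3.328e+09.
L_total = 10·log₁₀(3.328e+09) = 95.22 dB SPL.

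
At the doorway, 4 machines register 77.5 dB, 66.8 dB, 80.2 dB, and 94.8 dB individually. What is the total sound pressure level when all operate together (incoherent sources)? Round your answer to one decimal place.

For uncorrelated sources the intensities add, so convert each level to linear form, sum, and take 10·log₁₀ of the total.
Σ 10^(L/10) = 10^(77.5/10) + 10^(66.8/10) + 10^(80.2/10) + 10^(94.8/10) = 3.186e+09.
L_total = 10·log₁₀(3.186e+09) = 95.03 dB.

95.0 dB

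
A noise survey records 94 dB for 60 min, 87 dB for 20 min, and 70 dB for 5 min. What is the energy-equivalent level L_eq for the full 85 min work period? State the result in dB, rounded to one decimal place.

92.8 dB

The energy average is taken in the linear domain: L_eq = 10·log₁₀[(Σ tᵢ·10^(Lᵢ/10))/T], T = 85 min.
Σ tᵢ·10^(Lᵢ/10) = 60·10^(94/10) + 20·10^(87/10) + 5·10^(70/10) = 1.608e+11.
L_eq = 10·log₁₀(1.608e+11/85) = 92.77 dB.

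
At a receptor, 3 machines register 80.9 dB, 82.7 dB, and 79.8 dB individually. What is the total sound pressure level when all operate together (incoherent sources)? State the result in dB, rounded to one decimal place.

Incoherent sources combine by intensity addition: L_total = 10·log₁₀(Σ 10^(L_i/10)).
Σ 10^(L/10) = 10^(80.9/10) + 10^(82.7/10) + 10^(79.8/10) = 4.047e+08.
L_total = 10·log₁₀(4.047e+08) = 86.07 dB.

86.1 dB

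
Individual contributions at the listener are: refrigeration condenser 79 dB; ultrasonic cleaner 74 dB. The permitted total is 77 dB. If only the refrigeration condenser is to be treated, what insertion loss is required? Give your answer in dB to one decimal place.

5.0 dB

The untreated sources together contribute 10^(74/10) = 2.512e+07, i.e. 74.00 dB.
The limit corresponds to 10^(77/10) = 5.012e+07; subtracting the fixed part leaves 2.500e+07 for the refrigeration condenser, i.e. 73.98 dB.
So the refrigeration condenser must be reduced from 79 to 73.98 dB: IL = 5.02 dB.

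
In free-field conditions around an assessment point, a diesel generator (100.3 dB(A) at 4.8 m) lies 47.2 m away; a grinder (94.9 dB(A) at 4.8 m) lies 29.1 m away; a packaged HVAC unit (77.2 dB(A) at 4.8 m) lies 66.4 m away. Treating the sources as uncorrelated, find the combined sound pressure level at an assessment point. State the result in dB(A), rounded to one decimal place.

82.9 dB(A)

Propagate each source to the receiver with L = L_ref − 20·log₁₀(r/r_ref), then add intensities.
diesel generator: 100.3 − 20·log₁₀(47.2/4.8) = 100.3 − 19.85 = 80.45 dB(A).
grinder: 94.9 − 20·log₁₀(29.1/4.8) = 94.9 − 15.65 = 79.25 dB(A).
packaged HVAC unit: 77.2 − 20·log₁₀(66.4/4.8) = 77.2 − 22.82 = 54.38 dB(A).
Σ 10^(L/10) = 1.952e+08 → L_total = 10·log₁₀(1.952e+08) = 82.90 dB(A).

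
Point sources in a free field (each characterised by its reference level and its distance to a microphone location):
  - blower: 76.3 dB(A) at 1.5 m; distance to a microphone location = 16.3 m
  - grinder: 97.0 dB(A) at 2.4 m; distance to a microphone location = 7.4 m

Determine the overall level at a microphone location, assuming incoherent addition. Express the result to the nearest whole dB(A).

First find each source's level at the receiver (point-source: −20·log₁₀(r/r_ref)), then combine on an intensity basis.
blower: 76.3 − 20·log₁₀(16.3/1.5) = 76.3 − 20.72 = 55.58 dB(A).
grinder: 97.0 − 20·log₁₀(7.4/2.4) = 97.0 − 9.78 = 87.22 dB(A).
Σ 10^(L/10) = 5.275e+08 → L_total = 10·log₁₀(5.275e+08) = 87.22 dB(A).

87 dB(A)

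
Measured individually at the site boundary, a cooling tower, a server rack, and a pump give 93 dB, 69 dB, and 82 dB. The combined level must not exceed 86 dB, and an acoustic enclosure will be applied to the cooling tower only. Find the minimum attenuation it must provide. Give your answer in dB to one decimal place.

The untreated sources together contribute 10^(69/10) + 10^(82/10) = 1.664e+08, i.e. 82.21 dB.
To meet 86 dB overall, the treated cooling tower may contribute at most 10^(86/10) − 1.664e+08 = 2.317e+08, i.e. 83.65 dB.
So the cooling tower must be reduced from 93 to 83.65 dB: IL = 9.35 dB.

9.4 dB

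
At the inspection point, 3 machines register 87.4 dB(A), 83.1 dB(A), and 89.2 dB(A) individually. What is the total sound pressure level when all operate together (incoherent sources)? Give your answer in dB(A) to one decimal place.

Incoherent sources combine by intensity addition: L_total = 10·log₁₀(Σ 10^(L_i/10)).
Σ 10^(L/10) = 10^(87.4/10) + 10^(83.1/10) + 10^(89.2/10) = 1.585e+09.
L_total = 10·log₁₀(1.585e+09) = 92.00 dB(A).

92.0 dB(A)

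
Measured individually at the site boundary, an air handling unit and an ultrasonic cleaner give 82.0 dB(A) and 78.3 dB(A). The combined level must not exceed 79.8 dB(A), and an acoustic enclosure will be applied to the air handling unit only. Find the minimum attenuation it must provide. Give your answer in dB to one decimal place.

7.5 dB

Fixed contribution from the other source: Σ 10^(L/10) = 10^(78.3/10) = 6.761e+07 (78.30 dB(A)).
The limit corresponds to 10^(79.8/10) = 9.550e+07; subtracting the fixed part leaves 2.789e+07 for the air handling unit, i.e. 74.45 dB(A).
So the air handling unit must be reduced from 82.0 to 74.45 dB(A): IL = 7.55 dB.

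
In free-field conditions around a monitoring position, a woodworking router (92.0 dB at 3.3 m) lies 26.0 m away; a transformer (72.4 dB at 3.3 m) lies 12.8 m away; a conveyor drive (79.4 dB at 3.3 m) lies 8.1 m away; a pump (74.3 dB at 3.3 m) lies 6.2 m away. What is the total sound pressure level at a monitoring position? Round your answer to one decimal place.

Apply inverse-square spreading to bring every level to the receiver, then sum 10^(L/10).
woodworking router: 92.0 − 20·log₁₀(26.0/3.3) = 92.0 − 17.93 = 74.07 dB.
transformer: 72.4 − 20·log₁₀(12.8/3.3) = 72.4 − 11.77 = 60.63 dB.
conveyor drive: 79.4 − 20·log₁₀(8.1/3.3) = 79.4 − 7.80 = 71.60 dB.
pump: 74.3 − 20·log₁₀(6.2/3.3) = 74.3 − 5.48 = 68.82 dB.
Σ 10^(L/10) = 4.877e+07 → L_total = 10·log₁₀(4.877e+07) = 76.88 dB.

76.9 dB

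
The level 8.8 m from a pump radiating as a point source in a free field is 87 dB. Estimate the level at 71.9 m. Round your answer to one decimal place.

For a point source, L₂ = L₁ − 20·log₁₀(r₂/r₁).
L₂ = 87 − 20·log₁₀(71.9/8.8) = 87 − 18.245 = 68.76 dB.

68.8 dB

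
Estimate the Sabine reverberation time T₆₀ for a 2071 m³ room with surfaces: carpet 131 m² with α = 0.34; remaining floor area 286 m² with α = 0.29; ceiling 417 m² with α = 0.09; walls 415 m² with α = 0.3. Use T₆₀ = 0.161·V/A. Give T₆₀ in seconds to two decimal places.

1.15 s

Total absorption A = 131·0.34 + 286·0.29 + 417·0.09 + 415·0.3 = 289.51 m² sabins.
T₆₀ = 0.161 × 2071 / 289.51 = 1.152 s.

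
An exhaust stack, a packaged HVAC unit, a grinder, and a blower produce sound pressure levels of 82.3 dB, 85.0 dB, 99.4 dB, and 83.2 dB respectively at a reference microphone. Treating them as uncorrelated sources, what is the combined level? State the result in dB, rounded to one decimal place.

For uncorrelated sources the intensities add, so convert each level to linear form, sum, and take 10·log₁₀ of the total.
Σ 10^(L/10) = 10^(82.3/10) + 10^(85.0/10) + 10^(99.4/10) + 10^(83.2/10) = 9.405e+09.
L_total = 10·log₁₀(9.405e+09) = 99.73 dB.

99.7 dB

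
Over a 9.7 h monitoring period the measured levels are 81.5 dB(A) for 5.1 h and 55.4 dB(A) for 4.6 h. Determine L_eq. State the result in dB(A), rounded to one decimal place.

78.7 dB(A)

Weight each interval's intensity by its duration and average over T = 9.7 h:
Σ tᵢ·10^(Lᵢ/10) = 5.1·10^(81.5/10) + 4.6·10^(55.4/10) = 7.220e+08.
L_eq = 10·log₁₀(7.220e+08/9.7) = 78.72 dB(A).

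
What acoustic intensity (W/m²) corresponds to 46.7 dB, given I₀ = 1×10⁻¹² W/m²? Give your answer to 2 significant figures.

4.7e-08 W/m²

I/I₀ = 10^(46.7/10) = 4.677e+04, so I = 4.677e+04 × 10⁻¹² W/m².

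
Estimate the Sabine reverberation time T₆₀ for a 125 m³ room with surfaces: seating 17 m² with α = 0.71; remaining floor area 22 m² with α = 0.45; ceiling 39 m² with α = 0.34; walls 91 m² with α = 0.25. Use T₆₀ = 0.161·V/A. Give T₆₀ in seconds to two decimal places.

Summing Sᵢαᵢ: 17·0.71 + 22·0.45 + 39·0.34 + 91·0.25 = 57.98 m².
T₆₀ = 0.161·V/A = 0.161·125/57.98 = 0.347 s.

0.35 s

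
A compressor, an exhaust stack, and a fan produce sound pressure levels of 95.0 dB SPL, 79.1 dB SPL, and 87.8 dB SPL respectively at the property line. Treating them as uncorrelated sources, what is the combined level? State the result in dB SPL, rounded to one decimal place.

For uncorrelated sources the intensities add, so convert each level to linear form, sum, and take 10·log₁₀ of the total.
Σ 10^(L/10) = 10^(95.0/10) + 10^(79.1/10) + 10^(87.8/10) = 3.846e+09.
L_total = 10·log₁₀(3.846e+09) = 95.85 dB SPL.

95.9 dB SPL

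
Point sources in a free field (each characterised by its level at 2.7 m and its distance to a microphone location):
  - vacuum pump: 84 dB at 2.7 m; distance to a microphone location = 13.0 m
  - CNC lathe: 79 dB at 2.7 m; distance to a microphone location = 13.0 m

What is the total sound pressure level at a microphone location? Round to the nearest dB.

Apply inverse-square spreading to bring every level to the receiver, then sum 10^(L/10).
vacuum pump: 84 − 20·log₁₀(13.0/2.7) = 84 − 13.65 = 70.35 dB.
CNC lathe: 79 − 20·log₁₀(13.0/2.7) = 79 − 13.65 = 65.35 dB.
Σ 10^(L/10) = 1.426e+07 → L_total = 10·log₁₀(1.426e+07) = 71.54 dB.

72 dB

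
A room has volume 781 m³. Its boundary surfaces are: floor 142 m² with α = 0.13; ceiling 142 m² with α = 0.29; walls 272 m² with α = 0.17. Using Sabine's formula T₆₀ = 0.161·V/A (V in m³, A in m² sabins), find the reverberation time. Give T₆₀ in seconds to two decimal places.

1.19 s

Summing Sᵢαᵢ: 142·0.13 + 142·0.29 + 272·0.17 = 105.88 m².
T₆₀ = 0.161 × 781 / 105.88 = 1.188 s.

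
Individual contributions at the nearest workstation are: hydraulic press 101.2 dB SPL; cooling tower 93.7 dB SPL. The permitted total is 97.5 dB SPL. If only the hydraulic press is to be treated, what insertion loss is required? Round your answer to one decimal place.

6.0 dB

The untreated sources together contribute 10^(93.7/10) = 2.344e+09, i.e. 93.70 dB SPL.
To meet 97.5 dB SPL overall, the treated hydraulic press may contribute at most 10^(97.5/10) − 2.344e+09 = 3.279e+09, i.e. 95.16 dB SPL.
So the hydraulic press must be reduced from 101.2 to 95.16 dB SPL: IL = 6.04 dB.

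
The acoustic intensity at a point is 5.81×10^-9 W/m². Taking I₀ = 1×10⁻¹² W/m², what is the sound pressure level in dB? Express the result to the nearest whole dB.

I/I₀ = 5.81×10^-9/10⁻¹² = 5.81×10^3, and L = 10·log₁₀(I/I₀).
L = 10·(0.7642 + 3) = 37.64 dB.

38 dB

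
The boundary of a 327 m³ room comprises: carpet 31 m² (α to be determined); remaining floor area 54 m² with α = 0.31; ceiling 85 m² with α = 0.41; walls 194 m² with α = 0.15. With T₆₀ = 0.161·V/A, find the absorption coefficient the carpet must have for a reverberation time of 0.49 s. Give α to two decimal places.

A = 0.161·V/T₆₀ = 0.161·327/0.49 = 107.44 m² sabins.
Absorption from the other surfaces = 54·0.31 + 85·0.41 + 194·0.15 = 80.69 m², so the carpet must supply 26.75 m² over 31 m².
α = 26.75/31 = 0.863.

0.86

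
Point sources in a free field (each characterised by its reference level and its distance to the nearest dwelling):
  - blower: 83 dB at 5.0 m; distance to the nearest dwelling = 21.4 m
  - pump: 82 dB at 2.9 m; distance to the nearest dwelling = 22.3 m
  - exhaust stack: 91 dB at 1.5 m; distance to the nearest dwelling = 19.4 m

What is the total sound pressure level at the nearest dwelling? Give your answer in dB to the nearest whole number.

73 dB

Propagate each source to the receiver with L = L_ref − 20·log₁₀(r/r_ref), then add intensities.
blower: 83 − 20·log₁₀(21.4/5.0) = 83 − 12.63 = 70.37 dB.
pump: 82 − 20·log₁₀(22.3/2.9) = 82 − 17.72 = 64.28 dB.
exhaust stack: 91 − 20·log₁₀(19.4/1.5) = 91 − 22.23 = 68.77 dB.
Σ 10^(L/10) = 2.110e+07 → L_total = 10·log₁₀(2.110e+07) = 73.24 dB.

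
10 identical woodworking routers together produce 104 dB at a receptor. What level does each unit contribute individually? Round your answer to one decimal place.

94.0 dB

Dividing the total intensity by 10 lowers the level by 10·log₁₀ 10 = 10.000 dB: L₁ = 104 − 10.000.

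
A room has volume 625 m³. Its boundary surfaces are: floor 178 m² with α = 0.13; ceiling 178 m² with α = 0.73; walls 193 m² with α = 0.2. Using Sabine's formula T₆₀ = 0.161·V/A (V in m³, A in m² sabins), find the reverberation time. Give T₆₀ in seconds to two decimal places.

0.52 s

A = Σ Sᵢαᵢ = 178·0.13 + 178·0.73 + 193·0.2 = 191.68 m².
T₆₀ = 0.161 × 625 / 191.68 = 0.525 s.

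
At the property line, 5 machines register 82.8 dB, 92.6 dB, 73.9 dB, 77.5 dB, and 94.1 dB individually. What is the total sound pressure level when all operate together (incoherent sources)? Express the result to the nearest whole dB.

97 dB

For uncorrelated sources the intensities add, so convert each level to linear form, sum, and take 10·log₁₀ of the total.
Σ 10^(L/10) = 10^(82.8/10) + 10^(92.6/10) + 10^(73.9/10) + 10^(77.5/10) + 10^(94.1/10) = 4.661e+09.
L_total = 10·log₁₀(4.661e+09) = 96.69 dB.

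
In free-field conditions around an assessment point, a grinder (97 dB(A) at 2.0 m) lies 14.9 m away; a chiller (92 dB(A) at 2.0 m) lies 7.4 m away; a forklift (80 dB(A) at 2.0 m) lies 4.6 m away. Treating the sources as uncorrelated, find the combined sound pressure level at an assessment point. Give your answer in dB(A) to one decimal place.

Propagate each source to the receiver with L = L_ref − 20·log₁₀(r/r_ref), then add intensities.
grinder: 97 − 20·log₁₀(14.9/2.0) = 97 − 17.44 = 79.56 dB(A).
chiller: 92 − 20·log₁₀(7.4/2.0) = 92 − 11.36 = 80.64 dB(A).
forklift: 80 − 20·log₁₀(4.6/2.0) = 80 − 7.23 = 72.77 dB(A).
Σ 10^(L/10) = 2.250e+08 → L_total = 10·log₁₀(2.250e+08) = 83.52 dB(A).

83.5 dB(A)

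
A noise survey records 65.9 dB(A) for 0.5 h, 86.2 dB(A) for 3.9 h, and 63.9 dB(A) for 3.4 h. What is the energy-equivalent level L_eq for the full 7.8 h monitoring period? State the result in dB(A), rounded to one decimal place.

The energy average is taken in the linear domain: L_eq = 10·log₁₀[(Σ tᵢ·10^(Lᵢ/10))/T], T = 7.8 h.
Σ tᵢ·10^(Lᵢ/10) = 0.5·10^(65.9/10) + 3.9·10^(86.2/10) + 3.4·10^(63.9/10) = 1.636e+09.
L_eq = 10·log₁₀(1.636e+09/7.8) = 83.22 dB(A).

83.2 dB(A)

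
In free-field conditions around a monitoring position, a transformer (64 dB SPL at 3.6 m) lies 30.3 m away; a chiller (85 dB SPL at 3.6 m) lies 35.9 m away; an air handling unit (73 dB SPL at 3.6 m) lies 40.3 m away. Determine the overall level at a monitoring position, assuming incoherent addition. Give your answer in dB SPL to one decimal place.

Propagate each source to the receiver with L = L_ref − 20·log₁₀(r/r_ref), then add intensities.
transformer: 64 − 20·log₁₀(30.3/3.6) = 64 − 18.50 = 45.50 dB SPL.
chiller: 85 − 20·log₁₀(35.9/3.6) = 85 − 19.98 = 65.02 dB SPL.
air handling unit: 73 − 20·log₁₀(40.3/3.6) = 73 − 20.98 = 52.02 dB SPL.
Σ 10^(L/10) = 3.375e+06 → L_total = 10·log₁₀(3.375e+06) = 65.28 dB SPL.

65.3 dB SPL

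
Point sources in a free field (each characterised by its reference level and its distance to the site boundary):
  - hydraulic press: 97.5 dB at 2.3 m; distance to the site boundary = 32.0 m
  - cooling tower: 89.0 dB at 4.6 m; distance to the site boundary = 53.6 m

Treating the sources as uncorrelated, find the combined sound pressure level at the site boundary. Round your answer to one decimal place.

Propagate each source to the receiver with L = L_ref − 20·log₁₀(r/r_ref), then add intensities.
hydraulic press: 97.5 − 20·log₁₀(32.0/2.3) = 97.5 − 22.87 = 74.63 dB.
cooling tower: 89.0 − 20·log₁₀(53.6/4.6) = 89.0 − 21.33 = 67.67 dB.
Σ 10^(L/10) = 3.490e+07 → L_total = 10·log₁₀(3.490e+07) = 75.43 dB.

75.4 dB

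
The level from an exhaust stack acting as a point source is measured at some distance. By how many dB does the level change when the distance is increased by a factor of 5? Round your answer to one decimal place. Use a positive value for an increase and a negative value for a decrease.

A point source loses 6 dB per doubling of distance; generally ΔL = −20·log₁₀(r₂/r₁).
ΔL = −20·log₁₀(5) = -13.98 dB.

-14.0 dB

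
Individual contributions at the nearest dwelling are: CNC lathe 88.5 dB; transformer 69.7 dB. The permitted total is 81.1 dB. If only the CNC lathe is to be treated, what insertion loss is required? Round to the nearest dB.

The untreated sources together contribute 10^(69.7/10) = 9.333e+06, i.e. 69.70 dB.
The limit corresponds to 10^(81.1/10) = 1.288e+08; subtracting the fixed part leaves 1.195e+08 for the CNC lathe, i.e. 80.77 dB.
Required insertion loss = 88.5 − 80.77 = 7.73 dB.

8 dB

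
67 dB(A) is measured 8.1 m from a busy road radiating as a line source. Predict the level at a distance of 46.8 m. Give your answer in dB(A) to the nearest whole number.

Cylindrical spreading from a line source gives a 10·log₁₀(r₂/r₁) drop.
L₂ = 67 − 10·log₁₀(46.8/8.1) = 67 − 7.618 = 59.38 dB(A).

59 dB(A)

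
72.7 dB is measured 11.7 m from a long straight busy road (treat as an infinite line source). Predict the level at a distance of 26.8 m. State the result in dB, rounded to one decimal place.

For a line source, L₂ = L₁ − 10·log₁₀(r₂/r₁).
L₂ = 72.7 − 10·log₁₀(26.8/11.7) = 72.7 − 3.599 = 69.10 dB.

69.1 dB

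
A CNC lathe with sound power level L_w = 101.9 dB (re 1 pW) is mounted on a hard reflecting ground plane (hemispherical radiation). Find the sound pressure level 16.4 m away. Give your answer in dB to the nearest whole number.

70 dB

The power spreads over a hemisphere of area 2π·r², so L_p = L_w − 10·log₁₀(2π·r²).
2π·r² = 1690 m², 10·log₁₀ of that is 32.279 dB.
L_p = 101.9 − 32.279 = 69.62 dB.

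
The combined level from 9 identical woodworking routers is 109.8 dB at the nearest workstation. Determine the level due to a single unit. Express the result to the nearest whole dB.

100 dB

9 equal contributions raise the level by 10·log₁₀ 9 = 9.542 dB, so each unit alone gives 109.8 − 9.542.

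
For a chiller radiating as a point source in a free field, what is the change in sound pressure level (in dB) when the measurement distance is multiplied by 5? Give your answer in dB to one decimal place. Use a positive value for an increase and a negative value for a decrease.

Point-source spreading: ΔL = −20·log₁₀(r₂/r₁).
ΔL = −20·log₁₀(5) = -13.98 dB.

-14.0 dB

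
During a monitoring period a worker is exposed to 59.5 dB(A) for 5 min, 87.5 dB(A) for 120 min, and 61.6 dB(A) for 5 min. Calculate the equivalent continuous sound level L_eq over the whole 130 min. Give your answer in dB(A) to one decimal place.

Weight each interval's intensity by its duration and average over T = 130 min:
Σ tᵢ·10^(Lᵢ/10) = 5·10^(59.5/10) + 120·10^(87.5/10) + 5·10^(61.6/10) = 6.749e+10.
L_eq = 10·log₁₀(6.749e+10/130) = 87.15 dB(A).

87.2 dB(A)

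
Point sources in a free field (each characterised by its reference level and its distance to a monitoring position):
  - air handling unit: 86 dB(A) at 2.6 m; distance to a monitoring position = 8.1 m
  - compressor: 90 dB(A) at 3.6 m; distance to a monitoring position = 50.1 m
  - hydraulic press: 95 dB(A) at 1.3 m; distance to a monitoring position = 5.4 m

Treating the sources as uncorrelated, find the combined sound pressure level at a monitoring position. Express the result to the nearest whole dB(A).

84 dB(A)

Apply inverse-square spreading to bring every level to the receiver, then sum 10^(L/10).
air handling unit: 86 − 20·log₁₀(8.1/2.6) = 86 − 9.87 = 76.13 dB(A).
compressor: 90 − 20·log₁₀(50.1/3.6) = 90 − 22.87 = 67.13 dB(A).
hydraulic press: 95 − 20·log₁₀(5.4/1.3) = 95 − 12.37 = 82.63 dB(A).
Σ 10^(L/10) = 2.295e+08 → L_total = 10·log₁₀(2.295e+08) = 83.61 dB(A).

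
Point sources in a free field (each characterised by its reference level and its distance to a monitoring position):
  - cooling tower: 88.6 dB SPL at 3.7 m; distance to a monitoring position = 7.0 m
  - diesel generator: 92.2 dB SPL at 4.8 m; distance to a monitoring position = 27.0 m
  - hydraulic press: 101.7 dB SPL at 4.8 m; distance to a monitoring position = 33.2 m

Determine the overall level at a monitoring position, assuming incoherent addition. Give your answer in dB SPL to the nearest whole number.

First find each source's level at the receiver (point-source: −20·log₁₀(r/r_ref)), then combine on an intensity basis.
cooling tower: 88.6 − 20·log₁₀(7.0/3.7) = 88.6 − 5.54 = 83.06 dB SPL.
diesel generator: 92.2 − 20·log₁₀(27.0/4.8) = 92.2 − 15.00 = 77.20 dB SPL.
hydraulic press: 101.7 − 20·log₁₀(33.2/4.8) = 101.7 − 16.80 = 84.90 dB SPL.
Σ 10^(L/10) = 5.640e+08 → L_total = 10·log₁₀(5.640e+08) = 87.51 dB SPL.

88 dB SPL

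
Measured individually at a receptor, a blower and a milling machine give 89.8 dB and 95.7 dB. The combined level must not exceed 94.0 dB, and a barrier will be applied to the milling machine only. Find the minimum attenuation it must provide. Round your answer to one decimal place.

The untreated sources together contribute 10^(89.8/10) = 9.550e+08, i.e. 89.80 dB.
The limit corresponds to 10^(94.0/10) = 2.512e+09; subtracting the fixed part leaves 1.557e+09 for the milling machine, i.e. 91.92 dB.
Required insertion loss = 95.7 − 91.92 = 3.78 dB.

3.8 dB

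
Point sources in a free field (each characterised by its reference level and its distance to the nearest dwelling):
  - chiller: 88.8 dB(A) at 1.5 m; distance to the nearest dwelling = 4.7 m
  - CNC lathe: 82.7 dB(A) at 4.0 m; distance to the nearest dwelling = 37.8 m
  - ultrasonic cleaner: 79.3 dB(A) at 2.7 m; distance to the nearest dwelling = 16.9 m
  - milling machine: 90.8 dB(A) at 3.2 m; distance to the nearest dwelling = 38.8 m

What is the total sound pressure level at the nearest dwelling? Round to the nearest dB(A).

80 dB(A)

Apply inverse-square spreading to bring every level to the receiver, then sum 10^(L/10).
chiller: 88.8 − 20·log₁₀(4.7/1.5) = 88.8 − 9.92 = 78.88 dB(A).
CNC lathe: 82.7 − 20·log₁₀(37.8/4.0) = 82.7 − 19.51 = 63.19 dB(A).
ultrasonic cleaner: 79.3 − 20·log₁₀(16.9/2.7) = 79.3 − 15.93 = 63.37 dB(A).
milling machine: 90.8 − 20·log₁₀(38.8/3.2) = 90.8 − 21.67 = 69.13 dB(A).
Σ 10^(L/10) = 8.970e+07 → L_total = 10·log₁₀(8.970e+07) = 79.53 dB(A).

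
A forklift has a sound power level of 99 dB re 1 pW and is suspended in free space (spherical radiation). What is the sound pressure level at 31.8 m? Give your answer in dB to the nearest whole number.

58 dB

The power spreads over a sphere of area 4π·r², so L_p = L_w − 10·log₁₀(4π·r²).
4π·r² = 1.271e+04 m², 10·log₁₀ of that is 41.041 dB.
L_p = 99 − 41.041 = 57.96 dB.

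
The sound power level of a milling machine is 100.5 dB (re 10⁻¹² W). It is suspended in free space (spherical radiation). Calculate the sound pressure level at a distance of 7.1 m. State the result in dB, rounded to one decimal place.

The power spreads over a sphere of area 4π·r², so L_p = L_w − 10·log₁₀(4π·r²).
4π·r² = 633.5 m², 10·log₁₀ of that is 28.017 dB.
L_p = 100.5 − 28.017 = 72.48 dB.

72.5 dB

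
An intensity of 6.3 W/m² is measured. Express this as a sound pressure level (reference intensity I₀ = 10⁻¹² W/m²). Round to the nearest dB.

128 dB

I/I₀ = 6.3/10⁻¹² = 6.3×10^12, and L = 10·log₁₀(I/I₀).
L = 10·(0.7993 + 12) = 127.99 dB.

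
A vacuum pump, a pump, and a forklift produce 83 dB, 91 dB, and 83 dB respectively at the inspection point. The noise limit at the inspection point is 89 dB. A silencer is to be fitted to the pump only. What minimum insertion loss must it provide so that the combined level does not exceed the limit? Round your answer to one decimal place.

5.0 dB

Fixed contribution from the other sources: Σ 10^(L/10) = 10^(83/10) + 10^(83/10) = 3.991e+08 (86.01 dB).
The limit corresponds to 10^(89/10) = 7.943e+08; subtracting the fixed part leaves 3.953e+08 for the pump, i.e. 85.97 dB.
Required insertion loss = 91 − 85.97 = 5.03 dB.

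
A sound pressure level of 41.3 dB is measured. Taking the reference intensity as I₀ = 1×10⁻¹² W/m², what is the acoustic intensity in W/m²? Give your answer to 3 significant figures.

1.35e-08 W/m²

I/I₀ = 10^(41.3/10) = 1.349e+04, so I = 1.349e+04 × 10⁻¹² W/m².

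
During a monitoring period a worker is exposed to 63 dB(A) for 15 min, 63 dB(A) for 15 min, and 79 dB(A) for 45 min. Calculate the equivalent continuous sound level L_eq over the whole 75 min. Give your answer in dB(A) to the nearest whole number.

77 dB(A)

L_eq = 10·log₁₀[(1/T)·Σ tᵢ·10^(Lᵢ/10)] with T = 75 min.
Σ tᵢ·10^(Lᵢ/10) = 15·10^(63/10) + 15·10^(63/10) + 45·10^(79/10) = 3.634e+09.
L_eq = 10·log₁₀(3.634e+09/75) = 76.85 dB(A).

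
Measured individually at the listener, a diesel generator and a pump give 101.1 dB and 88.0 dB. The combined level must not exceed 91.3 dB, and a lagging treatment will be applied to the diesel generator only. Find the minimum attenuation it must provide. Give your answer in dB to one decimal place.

Everything except the diesel generator sums to 10^(88.0/10) = 6.310e+08 in linear terms, 88.00 dB.
To meet 91.3 dB overall, the treated diesel generator may contribute at most 10^(91.3/10) − 6.310e+08 = 7.180e+08, i.e. 88.56 dB.
Required insertion loss = 101.1 − 88.56 = 12.54 dB.

12.5 dB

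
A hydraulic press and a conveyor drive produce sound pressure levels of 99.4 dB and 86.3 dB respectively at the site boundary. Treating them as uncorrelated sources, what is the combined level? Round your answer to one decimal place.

Incoherent sources combine by intensity addition: L_total = 10·log₁₀(Σ 10^(L_i/10)).
Σ 10^(L/10) = 10^(99.4/10) + 10^(86.3/10) = 9.136e+09.
L_total = 10·log₁₀(9.136e+09) = 99.61 dB.

99.6 dB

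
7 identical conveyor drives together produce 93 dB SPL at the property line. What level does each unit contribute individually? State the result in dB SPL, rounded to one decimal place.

For N identical incoherent sources L_total = L₁ + 10·log₁₀ N, so L₁ = 93 − 10·log₁₀(7) = 93 − 8.451.

84.5 dB SPL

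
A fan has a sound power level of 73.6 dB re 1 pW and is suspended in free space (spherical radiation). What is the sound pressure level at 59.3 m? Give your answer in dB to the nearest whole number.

27 dB

L_p = L_w − 10·log₁₀(4π·r²) with r = 59.3 m.
4π·r² = 4.419e+04 m², 10·log₁₀ of that is 46.453 dB.
L_p = 73.6 − 46.453 = 27.15 dB.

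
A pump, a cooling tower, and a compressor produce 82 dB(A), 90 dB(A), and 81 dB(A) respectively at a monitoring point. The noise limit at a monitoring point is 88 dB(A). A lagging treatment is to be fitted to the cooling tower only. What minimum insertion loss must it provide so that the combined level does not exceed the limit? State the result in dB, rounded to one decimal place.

Everything except the cooling tower sums to 10^(82/10) + 10^(81/10) = 2.844e+08 in linear terms, 84.54 dB(A).
To meet 88 dB(A) overall, the treated cooling tower may contribute at most 10^(88/10) − 2.844e+08 = 3.466e+08, i.e. 85.40 dB(A).
So the cooling tower must be reduced from 90 to 85.40 dB(A): IL = 4.60 dB.

4.6 dB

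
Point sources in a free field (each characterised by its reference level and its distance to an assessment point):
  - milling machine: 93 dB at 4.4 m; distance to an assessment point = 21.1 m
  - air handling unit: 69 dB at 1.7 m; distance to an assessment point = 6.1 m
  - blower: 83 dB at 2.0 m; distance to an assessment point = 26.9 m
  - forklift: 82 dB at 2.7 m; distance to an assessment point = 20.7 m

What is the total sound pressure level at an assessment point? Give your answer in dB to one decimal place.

79.6 dB

First find each source's level at the receiver (point-source: −20·log₁₀(r/r_ref)), then combine on an intensity basis.
milling machine: 93 − 20·log₁₀(21.1/4.4) = 93 − 13.62 = 79.38 dB.
air handling unit: 69 − 20·log₁₀(6.1/1.7) = 69 − 11.10 = 57.90 dB.
blower: 83 − 20·log₁₀(26.9/2.0) = 83 − 22.57 = 60.43 dB.
forklift: 82 − 20·log₁₀(20.7/2.7) = 82 − 17.69 = 64.31 dB.
Σ 10^(L/10) = 9.118e+07 → L_total = 10·log₁₀(9.118e+07) = 79.60 dB.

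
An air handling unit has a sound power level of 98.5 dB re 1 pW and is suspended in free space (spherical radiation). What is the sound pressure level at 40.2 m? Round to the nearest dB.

55 dB

Free-field spherical radiation: L_p = L_w − 10·log₁₀(4π·r²), r = 40.2 m.
4π·r² = 2.031e+04 m², 10·log₁₀ of that is 43.077 dB.
L_p = 98.5 − 43.077 = 55.42 dB.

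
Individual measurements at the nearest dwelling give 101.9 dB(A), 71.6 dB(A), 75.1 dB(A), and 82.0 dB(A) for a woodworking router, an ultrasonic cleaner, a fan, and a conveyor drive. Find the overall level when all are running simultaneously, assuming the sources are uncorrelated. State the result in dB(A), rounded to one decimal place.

Incoherent sources combine by intensity addition: L_total = 10·log₁₀(Σ 10^(L_i/10)).
Σ 10^(L/10) = 10^(101.9/10) + 10^(71.6/10) + 10^(75.1/10) + 10^(82.0/10) = 1.569e+10.
L_total = 10·log₁₀(1.569e+10) = 101.96 dB(A).

102.0 dB(A)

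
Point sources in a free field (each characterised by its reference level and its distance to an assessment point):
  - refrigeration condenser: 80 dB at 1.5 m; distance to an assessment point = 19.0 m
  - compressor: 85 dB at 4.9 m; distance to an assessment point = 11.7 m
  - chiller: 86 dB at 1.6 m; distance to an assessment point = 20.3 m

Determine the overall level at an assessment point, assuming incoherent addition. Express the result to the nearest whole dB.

First find each source's level at the receiver (point-source: −20·log₁₀(r/r_ref)), then combine on an intensity basis.
refrigeration condenser: 80 − 20·log₁₀(19.0/1.5) = 80 − 22.05 = 57.95 dB.
compressor: 85 − 20·log₁₀(11.7/4.9) = 85 − 7.56 = 77.44 dB.
chiller: 86 − 20·log₁₀(20.3/1.6) = 86 − 22.07 = 63.93 dB.
Σ 10^(L/10) = 5.856e+07 → L_total = 10·log₁₀(5.856e+07) = 77.68 dB.

78 dB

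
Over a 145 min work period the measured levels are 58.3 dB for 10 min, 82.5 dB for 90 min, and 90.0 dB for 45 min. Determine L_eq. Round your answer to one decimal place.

86.2 dB

Weight each interval's intensity by its duration and average over T = 145 min:
Σ tᵢ·10^(Lᵢ/10) = 10·10^(58.3/10) + 90·10^(82.5/10) + 45·10^(90.0/10) = 6.101e+10.
L_eq = 10·log₁₀(6.101e+10/145) = 86.24 dB.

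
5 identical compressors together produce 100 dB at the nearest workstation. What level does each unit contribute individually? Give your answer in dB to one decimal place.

Dividing the total intensity by 5 lowers the level by 10·log₁₀ 5 = 6.990 dB: L₁ = 100 − 6.990.

93.0 dB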